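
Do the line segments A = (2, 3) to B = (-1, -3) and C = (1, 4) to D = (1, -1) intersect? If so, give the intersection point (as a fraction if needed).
Yes; intersection at (1, 1) (t = 1/3 on AB, s = 3/5 on CD)

Parametrize AB as A + t(B − A) = (2 + -3 t, 3 + -6 t) and CD as C + s(D − C) = (1 + 0 s, 4 + -5 s). Solve the linear system for (t, s). Determinant = -15 ≠ 0, so a unique intersection of the containing lines exists. Solution: t = 1/3, s = 3/5 — both in [0, 1], so the segments cross. Intersection point: (1, 1).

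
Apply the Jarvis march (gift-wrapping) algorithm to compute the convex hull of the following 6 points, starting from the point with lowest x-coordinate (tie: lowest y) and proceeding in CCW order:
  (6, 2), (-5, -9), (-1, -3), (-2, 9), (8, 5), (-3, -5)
Hull (CCW) = [(-5, -9), (6, 2), (8, 5), (-2, 9)]

Jarvis march: at each step, from the current hull vertex p, select the next vertex q as the point such that every other point lies strictly to the left of (or on) the directed line p → q. (Equivalently: for every other point r, the cross product (q − p) × (r − p) ≥ 0.)
Starting point (lowest x, tie lowest y): (-5, -9). Wrap until returning to start. Resulting hull: (-5, -9), (6, 2), (8, 5), (-2, 9).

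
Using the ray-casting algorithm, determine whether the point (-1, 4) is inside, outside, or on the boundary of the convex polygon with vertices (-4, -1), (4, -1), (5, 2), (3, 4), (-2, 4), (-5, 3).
The point (-1, 4) lies on the polygon boundary

Boundary check: the query satisfies the collinearity and bounding-box conditions for some polygon edge, so it lies exactly on the boundary.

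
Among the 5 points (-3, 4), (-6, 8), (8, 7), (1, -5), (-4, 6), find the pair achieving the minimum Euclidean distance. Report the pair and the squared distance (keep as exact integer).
Pair = ((-3, 4), (-4, 6)); squared distance = 5

Compute all C(5, 2) = 10 pairwise squared distances (x_i − x_j)² + (y_i − y_j)². The minimum is 5, attained by the pair ((-3, 4), (-4, 6)).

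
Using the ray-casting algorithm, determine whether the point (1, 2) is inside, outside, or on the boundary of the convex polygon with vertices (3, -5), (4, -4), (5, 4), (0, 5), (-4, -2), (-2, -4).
The point (1, 2) lies strictly inside the polygon

Cast a horizontal ray to the right from the query point and count how many polygon edges it crosses (each edge strictly once or zero times, handled with the usual half-open convention). 
Parity of crossings → odd ⇒ inside.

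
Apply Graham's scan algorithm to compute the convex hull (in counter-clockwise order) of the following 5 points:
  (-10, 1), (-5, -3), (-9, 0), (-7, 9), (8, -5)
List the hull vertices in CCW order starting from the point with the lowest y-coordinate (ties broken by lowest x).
Hull (CCW) = [(8, -5), (-7, 9), (-10, 1), (-9, 0), (-5, -3)]

Graham scan procedure:
  1. Find the pivot p₀ = point with lowest y (tie → lowest x): (8, -5).
  2. Sort the remaining points by polar angle around p₀.
  3. Walk through sorted points, maintaining a stack; pop the top while the last three entries make a non-left turn (cross product ≤ 0).
  4. Final stack is the convex hull in CCW order: (8, -5), (-7, 9), (-10, 1), (-9, 0), (-5, -3).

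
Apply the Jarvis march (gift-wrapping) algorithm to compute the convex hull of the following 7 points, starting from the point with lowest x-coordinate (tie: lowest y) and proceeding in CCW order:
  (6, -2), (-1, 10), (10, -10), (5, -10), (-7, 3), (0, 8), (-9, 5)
Hull (CCW) = [(-9, 5), (5, -10), (10, -10), (6, -2), (-1, 10)]

Jarvis march: at each step, from the current hull vertex p, select the next vertex q as the point such that every other point lies strictly to the left of (or on) the directed line p → q. (Equivalently: for every other point r, the cross product (q − p) × (r − p) ≥ 0.)
Starting point (lowest x, tie lowest y): (-9, 5). Wrap until returning to start. Resulting hull: (-9, 5), (5, -10), (10, -10), (6, -2), (-1, 10).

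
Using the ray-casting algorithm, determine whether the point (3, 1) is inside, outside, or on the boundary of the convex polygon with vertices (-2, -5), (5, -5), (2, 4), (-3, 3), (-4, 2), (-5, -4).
The point (3, 1) lies on the polygon boundary

Boundary check: the query satisfies the collinearity and bounding-box conditions for some polygon edge, so it lies exactly on the boundary.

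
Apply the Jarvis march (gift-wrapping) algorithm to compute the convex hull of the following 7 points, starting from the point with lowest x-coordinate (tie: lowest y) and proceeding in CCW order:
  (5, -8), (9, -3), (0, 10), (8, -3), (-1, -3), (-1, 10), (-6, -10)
Hull (CCW) = [(-6, -10), (5, -8), (9, -3), (0, 10), (-1, 10)]

Jarvis march: at each step, from the current hull vertex p, select the next vertex q as the point such that every other point lies strictly to the left of (or on) the directed line p → q. (Equivalently: for every other point r, the cross product (q − p) × (r − p) ≥ 0.)
Starting point (lowest x, tie lowest y): (-6, -10). Wrap until returning to start. Resulting hull: (-6, -10), (5, -8), (9, -3), (0, 10), (-1, 10).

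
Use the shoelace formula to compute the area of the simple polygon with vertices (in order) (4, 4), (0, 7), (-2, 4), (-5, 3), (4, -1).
Area = 69/2

Shoelace formula: Area = (1/2) |Σ_i (x_i · y_{i+1} − x_{i+1} · y_i)| (indices mod n). Compute each cross term:
  (4)(7) − (0)(4) = 28
  (0)(4) − (-2)(7) = 14
  (-2)(3) − (-5)(4) = 14
  (-5)(-1) − (4)(3) = -7
  (4)(4) − (4)(-1) = 20
Sum = 69, so (signed) Area = 69/2 = 69/2, |Area| = 69/2.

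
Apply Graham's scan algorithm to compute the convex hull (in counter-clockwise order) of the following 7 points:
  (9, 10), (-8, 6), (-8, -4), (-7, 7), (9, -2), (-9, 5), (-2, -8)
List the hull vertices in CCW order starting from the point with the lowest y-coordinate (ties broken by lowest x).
Hull (CCW) = [(-2, -8), (9, -2), (9, 10), (-7, 7), (-9, 5), (-8, -4)]

Graham scan procedure:
  1. Find the pivot p₀ = point with lowest y (tie → lowest x): (-2, -8).
  2. Sort the remaining points by polar angle around p₀.
  3. Walk through sorted points, maintaining a stack; pop the top while the last three entries make a non-left turn (cross product ≤ 0).
  4. Final stack is the convex hull in CCW order: (-2, -8), (9, -2), (9, 10), (-7, 7), (-9, 5), (-8, -4).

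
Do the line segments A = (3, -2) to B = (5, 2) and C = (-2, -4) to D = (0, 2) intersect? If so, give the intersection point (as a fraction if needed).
No (intersection of containing lines falls outside at least one segment)

Parametrize and solve: t = -13/2, s = -4. At least one of these is outside [0, 1], so the segments do not intersect.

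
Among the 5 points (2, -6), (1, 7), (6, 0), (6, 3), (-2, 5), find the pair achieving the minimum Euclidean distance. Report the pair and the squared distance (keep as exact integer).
Pair = ((6, 0), (6, 3)); squared distance = 9

Compute all C(5, 2) = 10 pairwise squared distances (x_i − x_j)² + (y_i − y_j)². The minimum is 9, attained by the pair ((6, 0), (6, 3)).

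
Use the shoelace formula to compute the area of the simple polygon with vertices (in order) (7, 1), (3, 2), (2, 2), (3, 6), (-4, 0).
Area = 39/2

Shoelace formula: Area = (1/2) |Σ_i (x_i · y_{i+1} − x_{i+1} · y_i)| (indices mod n). Compute each cross term:
  (7)(2) − (3)(1) = 11
  (3)(2) − (2)(2) = 2
  (2)(6) − (3)(2) = 6
  (3)(0) − (-4)(6) = 24
  (-4)(1) − (7)(0) = -4
Sum = 39, so (signed) Area = 39/2 = 39/2, |Area| = 39/2.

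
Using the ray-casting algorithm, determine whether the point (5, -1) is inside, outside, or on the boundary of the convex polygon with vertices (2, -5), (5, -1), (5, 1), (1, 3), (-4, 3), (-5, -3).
The point (5, -1) lies on the polygon boundary

Boundary check: the query satisfies the collinearity and bounding-box conditions for some polygon edge, so it lies exactly on the boundary.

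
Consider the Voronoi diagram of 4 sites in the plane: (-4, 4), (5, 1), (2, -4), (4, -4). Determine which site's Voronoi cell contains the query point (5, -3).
Nearest site = (4, -4)

The Voronoi cell of site s contains exactly those query points closer to s than to any other site. Compute squared distances from q = (5, -3) to each site:
  (4 − 5)² + (-4 − -3)² = 2
  (2 − 5)² + (-4 − -3)² = 10
  (5 − 5)² + (1 − -3)² = 16
  (-4 − 5)² + (4 − -3)² = 130
Minimum is attained by (4, -4), so q lies in its Voronoi cell.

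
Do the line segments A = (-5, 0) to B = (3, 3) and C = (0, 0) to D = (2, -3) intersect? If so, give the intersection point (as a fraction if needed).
No (intersection of containing lines falls outside at least one segment)

Parametrize and solve: t = 1/2, s = -1/2. At least one of these is outside [0, 1], so the segments do not intersect.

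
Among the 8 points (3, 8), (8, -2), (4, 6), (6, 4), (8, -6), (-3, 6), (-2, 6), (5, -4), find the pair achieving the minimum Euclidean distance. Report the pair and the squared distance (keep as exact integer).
Pair = ((-3, 6), (-2, 6)); squared distance = 1

Compute all C(8, 2) = 28 pairwise squared distances (x_i − x_j)² + (y_i − y_j)². The minimum is 1, attained by the pair ((-3, 6), (-2, 6)).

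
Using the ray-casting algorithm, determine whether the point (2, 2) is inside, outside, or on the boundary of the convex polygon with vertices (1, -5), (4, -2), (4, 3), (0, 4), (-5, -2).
The point (2, 2) lies strictly inside the polygon

Cast a horizontal ray to the right from the query point and count how many polygon edges it crosses (each edge strictly once or zero times, handled with the usual half-open convention). 
Parity of crossings → odd ⇒ inside.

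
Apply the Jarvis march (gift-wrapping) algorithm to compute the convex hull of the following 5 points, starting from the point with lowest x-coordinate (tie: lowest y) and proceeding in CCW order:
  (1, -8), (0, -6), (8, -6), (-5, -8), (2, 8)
Hull (CCW) = [(-5, -8), (1, -8), (8, -6), (2, 8)]

Jarvis march: at each step, from the current hull vertex p, select the next vertex q as the point such that every other point lies strictly to the left of (or on) the directed line p → q. (Equivalently: for every other point r, the cross product (q − p) × (r − p) ≥ 0.)
Starting point (lowest x, tie lowest y): (-5, -8). Wrap until returning to start. Resulting hull: (-5, -8), (1, -8), (8, -6), (2, 8).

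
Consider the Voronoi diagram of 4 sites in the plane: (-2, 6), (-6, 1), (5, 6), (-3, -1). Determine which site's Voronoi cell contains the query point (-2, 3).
Nearest site = (-2, 6)

The Voronoi cell of site s contains exactly those query points closer to s than to any other site. Compute squared distances from q = (-2, 3) to each site:
  (-2 − -2)² + (6 − 3)² = 9
  (-3 − -2)² + (-1 − 3)² = 17
  (-6 − -2)² + (1 − 3)² = 20
  (5 − -2)² + (6 − 3)² = 58
Minimum is attained by (-2, 6), so q lies in its Voronoi cell.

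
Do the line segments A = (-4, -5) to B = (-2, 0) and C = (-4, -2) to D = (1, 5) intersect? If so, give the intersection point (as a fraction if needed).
No (intersection of containing lines falls outside at least one segment)

Parametrize and solve: t = 15/11, s = 6/11. At least one of these is outside [0, 1], so the segments do not intersect.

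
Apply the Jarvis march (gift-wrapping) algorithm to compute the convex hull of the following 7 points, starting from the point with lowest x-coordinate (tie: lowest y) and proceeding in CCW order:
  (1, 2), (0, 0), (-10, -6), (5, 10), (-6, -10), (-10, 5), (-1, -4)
Hull (CCW) = [(-10, -6), (-6, -10), (-1, -4), (5, 10), (-10, 5)]

Jarvis march: at each step, from the current hull vertex p, select the next vertex q as the point such that every other point lies strictly to the left of (or on) the directed line p → q. (Equivalently: for every other point r, the cross product (q − p) × (r − p) ≥ 0.)
Starting point (lowest x, tie lowest y): (-10, -6). Wrap until returning to start. Resulting hull: (-10, -6), (-6, -10), (-1, -4), (5, 10), (-10, 5).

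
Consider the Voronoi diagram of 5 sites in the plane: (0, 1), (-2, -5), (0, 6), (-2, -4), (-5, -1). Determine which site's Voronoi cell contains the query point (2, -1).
Nearest site = (0, 1)

The Voronoi cell of site s contains exactly those query points closer to s than to any other site. Compute squared distances from q = (2, -1) to each site:
  (0 − 2)² + (1 − -1)² = 8
  (-2 − 2)² + (-4 − -1)² = 25
  (-2 − 2)² + (-5 − -1)² = 32
  (-5 − 2)² + (-1 − -1)² = 49
  (0 − 2)² + (6 − -1)² = 53
Minimum is attained by (0, 1), so q lies in its Voronoi cell.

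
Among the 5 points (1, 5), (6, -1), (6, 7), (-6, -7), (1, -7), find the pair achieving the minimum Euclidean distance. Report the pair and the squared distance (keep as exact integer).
Pair = ((1, 5), (6, 7)); squared distance = 29

Compute all C(5, 2) = 10 pairwise squared distances (x_i − x_j)² + (y_i − y_j)². The minimum is 29, attained by the pair ((1, 5), (6, 7)).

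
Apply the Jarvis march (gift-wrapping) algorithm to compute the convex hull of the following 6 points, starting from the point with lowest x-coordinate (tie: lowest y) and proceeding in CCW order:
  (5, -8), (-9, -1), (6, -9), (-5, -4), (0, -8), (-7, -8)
Hull (CCW) = [(-9, -1), (-7, -8), (6, -9), (5, -8)]

Jarvis march: at each step, from the current hull vertex p, select the next vertex q as the point such that every other point lies strictly to the left of (or on) the directed line p → q. (Equivalently: for every other point r, the cross product (q − p) × (r − p) ≥ 0.)
Starting point (lowest x, tie lowest y): (-9, -1). Wrap until returning to start. Resulting hull: (-9, -1), (-7, -8), (6, -9), (5, -8).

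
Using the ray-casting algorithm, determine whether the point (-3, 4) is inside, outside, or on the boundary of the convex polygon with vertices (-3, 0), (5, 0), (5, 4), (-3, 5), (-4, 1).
The point (-3, 4) lies strictly inside the polygon

Cast a horizontal ray to the right from the query point and count how many polygon edges it crosses (each edge strictly once or zero times, handled with the usual half-open convention). 
Parity of crossings → odd ⇒ inside.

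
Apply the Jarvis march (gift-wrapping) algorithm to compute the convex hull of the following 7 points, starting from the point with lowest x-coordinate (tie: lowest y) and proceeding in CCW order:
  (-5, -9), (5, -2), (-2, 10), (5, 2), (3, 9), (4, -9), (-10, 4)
Hull (CCW) = [(-10, 4), (-5, -9), (4, -9), (5, -2), (5, 2), (3, 9), (-2, 10)]

Jarvis march: at each step, from the current hull vertex p, select the next vertex q as the point such that every other point lies strictly to the left of (or on) the directed line p → q. (Equivalently: for every other point r, the cross product (q − p) × (r − p) ≥ 0.)
Starting point (lowest x, tie lowest y): (-10, 4). Wrap until returning to start. Resulting hull: (-10, 4), (-5, -9), (4, -9), (5, -2), (5, 2), (3, 9), (-2, 10).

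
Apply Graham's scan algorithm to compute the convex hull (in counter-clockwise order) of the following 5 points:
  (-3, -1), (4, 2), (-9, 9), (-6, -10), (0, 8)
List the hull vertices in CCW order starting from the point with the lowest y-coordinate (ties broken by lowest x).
Hull (CCW) = [(-6, -10), (4, 2), (0, 8), (-9, 9)]

Graham scan procedure:
  1. Find the pivot p₀ = point with lowest y (tie → lowest x): (-6, -10).
  2. Sort the remaining points by polar angle around p₀.
  3. Walk through sorted points, maintaining a stack; pop the top while the last three entries make a non-left turn (cross product ≤ 0).
  4. Final stack is the convex hull in CCW order: (-6, -10), (4, 2), (0, 8), (-9, 9).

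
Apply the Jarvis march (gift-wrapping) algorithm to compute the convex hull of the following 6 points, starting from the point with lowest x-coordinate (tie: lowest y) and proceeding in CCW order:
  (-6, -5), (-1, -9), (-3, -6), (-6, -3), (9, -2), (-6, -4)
Hull (CCW) = [(-6, -5), (-1, -9), (9, -2), (-6, -3)]

Jarvis march: at each step, from the current hull vertex p, select the next vertex q as the point such that every other point lies strictly to the left of (or on) the directed line p → q. (Equivalently: for every other point r, the cross product (q − p) × (r − p) ≥ 0.)
Starting point (lowest x, tie lowest y): (-6, -5). Wrap until returning to start. Resulting hull: (-6, -5), (-1, -9), (9, -2), (-6, -3).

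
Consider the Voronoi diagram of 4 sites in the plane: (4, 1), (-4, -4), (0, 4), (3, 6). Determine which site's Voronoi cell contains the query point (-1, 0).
Nearest site = (0, 4)

The Voronoi cell of site s contains exactly those query points closer to s than to any other site. Compute squared distances from q = (-1, 0) to each site:
  (0 − -1)² + (4 − 0)² = 17
  (-4 − -1)² + (-4 − 0)² = 25
  (4 − -1)² + (1 − 0)² = 26
  (3 − -1)² + (6 − 0)² = 52
Minimum is attained by (0, 4), so q lies in its Voronoi cell.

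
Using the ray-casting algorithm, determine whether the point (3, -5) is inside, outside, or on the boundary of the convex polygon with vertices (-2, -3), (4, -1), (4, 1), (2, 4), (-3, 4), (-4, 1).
The point (3, -5) lies strictly outside the polygon

Cast a horizontal ray to the right from the query point and count how many polygon edges it crosses (each edge strictly once or zero times, handled with the usual half-open convention). 
Parity of crossings → even ⇒ outside.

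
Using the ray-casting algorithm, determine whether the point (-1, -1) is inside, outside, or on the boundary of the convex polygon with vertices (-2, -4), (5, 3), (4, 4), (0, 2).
The point (-1, -1) lies on the polygon boundary

Boundary check: the query satisfies the collinearity and bounding-box conditions for some polygon edge, so it lies exactly on the boundary.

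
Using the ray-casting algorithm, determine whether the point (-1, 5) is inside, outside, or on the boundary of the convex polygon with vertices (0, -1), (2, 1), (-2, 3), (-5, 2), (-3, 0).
The point (-1, 5) lies strictly outside the polygon

Cast a horizontal ray to the right from the query point and count how many polygon edges it crosses (each edge strictly once or zero times, handled with the usual half-open convention). 
Parity of crossings → even ⇒ outside.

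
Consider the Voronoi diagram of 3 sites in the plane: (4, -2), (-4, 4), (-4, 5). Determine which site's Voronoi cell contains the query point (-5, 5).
Nearest site = (-4, 5)

The Voronoi cell of site s contains exactly those query points closer to s than to any other site. Compute squared distances from q = (-5, 5) to each site:
  (-4 − -5)² + (5 − 5)² = 1
  (-4 − -5)² + (4 − 5)² = 2
  (4 − -5)² + (-2 − 5)² = 130
Minimum is attained by (-4, 5), so q lies in its Voronoi cell.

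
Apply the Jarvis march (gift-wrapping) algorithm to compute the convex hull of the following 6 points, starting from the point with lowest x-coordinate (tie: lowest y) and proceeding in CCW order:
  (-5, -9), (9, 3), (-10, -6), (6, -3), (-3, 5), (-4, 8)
Hull (CCW) = [(-10, -6), (-5, -9), (6, -3), (9, 3), (-4, 8)]

Jarvis march: at each step, from the current hull vertex p, select the next vertex q as the point such that every other point lies strictly to the left of (or on) the directed line p → q. (Equivalently: for every other point r, the cross product (q − p) × (r − p) ≥ 0.)
Starting point (lowest x, tie lowest y): (-10, -6). Wrap until returning to start. Resulting hull: (-10, -6), (-5, -9), (6, -3), (9, 3), (-4, 8).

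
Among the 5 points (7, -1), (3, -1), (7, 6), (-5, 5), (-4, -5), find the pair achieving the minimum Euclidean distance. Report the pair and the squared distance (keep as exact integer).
Pair = ((7, -1), (3, -1)); squared distance = 16

Compute all C(5, 2) = 10 pairwise squared distances (x_i − x_j)² + (y_i − y_j)². The minimum is 16, attained by the pair ((7, -1), (3, -1)).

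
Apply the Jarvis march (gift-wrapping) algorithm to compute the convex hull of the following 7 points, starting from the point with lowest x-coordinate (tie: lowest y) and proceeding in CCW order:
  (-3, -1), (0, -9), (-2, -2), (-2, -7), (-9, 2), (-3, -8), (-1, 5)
Hull (CCW) = [(-9, 2), (-3, -8), (0, -9), (-1, 5)]

Jarvis march: at each step, from the current hull vertex p, select the next vertex q as the point such that every other point lies strictly to the left of (or on) the directed line p → q. (Equivalently: for every other point r, the cross product (q − p) × (r − p) ≥ 0.)
Starting point (lowest x, tie lowest y): (-9, 2). Wrap until returning to start. Resulting hull: (-9, 2), (-3, -8), (0, -9), (-1, 5).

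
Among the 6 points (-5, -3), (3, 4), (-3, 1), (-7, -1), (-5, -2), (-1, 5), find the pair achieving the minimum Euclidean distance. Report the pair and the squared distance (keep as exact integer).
Pair = ((-5, -3), (-5, -2)); squared distance = 1

Compute all C(6, 2) = 15 pairwise squared distances (x_i − x_j)² + (y_i − y_j)². The minimum is 1, attained by the pair ((-5, -3), (-5, -2)).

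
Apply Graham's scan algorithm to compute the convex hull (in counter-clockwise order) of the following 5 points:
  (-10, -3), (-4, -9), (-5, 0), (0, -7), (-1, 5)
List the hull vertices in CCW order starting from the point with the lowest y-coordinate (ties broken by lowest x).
Hull (CCW) = [(-4, -9), (0, -7), (-1, 5), (-10, -3)]

Graham scan procedure:
  1. Find the pivot p₀ = point with lowest y (tie → lowest x): (-4, -9).
  2. Sort the remaining points by polar angle around p₀.
  3. Walk through sorted points, maintaining a stack; pop the top while the last three entries make a non-left turn (cross product ≤ 0).
  4. Final stack is the convex hull in CCW order: (-4, -9), (0, -7), (-1, 5), (-10, -3).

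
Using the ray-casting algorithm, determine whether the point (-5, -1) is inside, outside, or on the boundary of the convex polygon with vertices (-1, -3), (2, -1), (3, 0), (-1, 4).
The point (-5, -1) lies strictly outside the polygon

Cast a horizontal ray to the right from the query point and count how many polygon edges it crosses (each edge strictly once or zero times, handled with the usual half-open convention). 
Parity of crossings → even ⇒ outside.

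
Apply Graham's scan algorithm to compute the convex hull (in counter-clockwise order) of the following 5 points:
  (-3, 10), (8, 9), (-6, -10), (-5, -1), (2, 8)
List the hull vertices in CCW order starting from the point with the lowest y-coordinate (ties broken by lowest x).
Hull (CCW) = [(-6, -10), (8, 9), (-3, 10), (-5, -1)]

Graham scan procedure:
  1. Find the pivot p₀ = point with lowest y (tie → lowest x): (-6, -10).
  2. Sort the remaining points by polar angle around p₀.
  3. Walk through sorted points, maintaining a stack; pop the top while the last three entries make a non-left turn (cross product ≤ 0).
  4. Final stack is the convex hull in CCW order: (-6, -10), (8, 9), (-3, 10), (-5, -1).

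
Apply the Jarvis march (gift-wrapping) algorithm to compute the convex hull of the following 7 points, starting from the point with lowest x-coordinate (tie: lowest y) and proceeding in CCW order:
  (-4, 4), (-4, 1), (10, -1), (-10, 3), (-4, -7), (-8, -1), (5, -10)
Hull (CCW) = [(-10, 3), (-8, -1), (-4, -7), (5, -10), (10, -1), (-4, 4)]

Jarvis march: at each step, from the current hull vertex p, select the next vertex q as the point such that every other point lies strictly to the left of (or on) the directed line p → q. (Equivalently: for every other point r, the cross product (q − p) × (r − p) ≥ 0.)
Starting point (lowest x, tie lowest y): (-10, 3). Wrap until returning to start. Resulting hull: (-10, 3), (-8, -1), (-4, -7), (5, -10), (10, -1), (-4, 4).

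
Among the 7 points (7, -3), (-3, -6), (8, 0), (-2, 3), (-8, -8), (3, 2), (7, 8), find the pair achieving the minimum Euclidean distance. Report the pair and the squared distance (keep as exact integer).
Pair = ((7, -3), (8, 0)); squared distance = 10

Compute all C(7, 2) = 21 pairwise squared distances (x_i − x_j)² + (y_i − y_j)². The minimum is 10, attained by the pair ((7, -3), (8, 0)).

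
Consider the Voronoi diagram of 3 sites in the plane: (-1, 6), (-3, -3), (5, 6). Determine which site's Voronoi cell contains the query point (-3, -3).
Nearest site = (-3, -3)

The Voronoi cell of site s contains exactly those query points closer to s than to any other site. Compute squared distances from q = (-3, -3) to each site:
  (-3 − -3)² + (-3 − -3)² = 0
  (-1 − -3)² + (6 − -3)² = 85
  (5 − -3)² + (6 − -3)² = 145
Minimum is attained by (-3, -3), so q lies in its Voronoi cell.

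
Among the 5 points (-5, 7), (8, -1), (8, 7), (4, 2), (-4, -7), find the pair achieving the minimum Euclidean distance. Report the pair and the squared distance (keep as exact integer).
Pair = ((8, -1), (4, 2)); squared distance = 25

Compute all C(5, 2) = 10 pairwise squared distances (x_i − x_j)² + (y_i − y_j)². The minimum is 25, attained by the pair ((8, -1), (4, 2)).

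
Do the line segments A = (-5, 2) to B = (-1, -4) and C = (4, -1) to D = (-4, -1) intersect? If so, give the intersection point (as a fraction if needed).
Yes; intersection at (-3, -1) (t = 1/2 on AB, s = 7/8 on CD)

Parametrize AB as A + t(B − A) = (-5 + 4 t, 2 + -6 t) and CD as C + s(D − C) = (4 + -8 s, -1 + 0 s). Solve the linear system for (t, s). Determinant = 48 ≠ 0, so a unique intersection of the containing lines exists. Solution: t = 1/2, s = 7/8 — both in [0, 1], so the segments cross. Intersection point: (-3, -1).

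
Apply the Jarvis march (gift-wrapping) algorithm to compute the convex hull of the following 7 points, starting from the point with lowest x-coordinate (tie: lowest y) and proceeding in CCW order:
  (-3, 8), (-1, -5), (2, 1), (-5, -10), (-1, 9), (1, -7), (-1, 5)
Hull (CCW) = [(-5, -10), (1, -7), (2, 1), (-1, 9), (-3, 8)]

Jarvis march: at each step, from the current hull vertex p, select the next vertex q as the point such that every other point lies strictly to the left of (or on) the directed line p → q. (Equivalently: for every other point r, the cross product (q − p) × (r − p) ≥ 0.)
Starting point (lowest x, tie lowest y): (-5, -10). Wrap until returning to start. Resulting hull: (-5, -10), (1, -7), (2, 1), (-1, 9), (-3, 8).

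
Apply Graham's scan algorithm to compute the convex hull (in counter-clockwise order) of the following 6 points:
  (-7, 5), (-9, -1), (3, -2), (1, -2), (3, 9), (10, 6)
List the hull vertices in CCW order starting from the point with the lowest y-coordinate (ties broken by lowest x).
Hull (CCW) = [(1, -2), (3, -2), (10, 6), (3, 9), (-7, 5), (-9, -1)]

Graham scan procedure:
  1. Find the pivot p₀ = point with lowest y (tie → lowest x): (1, -2).
  2. Sort the remaining points by polar angle around p₀.
  3. Walk through sorted points, maintaining a stack; pop the top while the last three entries make a non-left turn (cross product ≤ 0).
  4. Final stack is the convex hull in CCW order: (1, -2), (3, -2), (10, 6), (3, 9), (-7, 5), (-9, -1).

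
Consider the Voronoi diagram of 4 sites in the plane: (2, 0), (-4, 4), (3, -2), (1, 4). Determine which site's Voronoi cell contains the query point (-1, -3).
Nearest site = (3, -2)

The Voronoi cell of site s contains exactly those query points closer to s than to any other site. Compute squared distances from q = (-1, -3) to each site:
  (3 − -1)² + (-2 − -3)² = 17
  (2 − -1)² + (0 − -3)² = 18
  (1 − -1)² + (4 − -3)² = 53
  (-4 − -1)² + (4 − -3)² = 58
Minimum is attained by (3, -2), so q lies in its Voronoi cell.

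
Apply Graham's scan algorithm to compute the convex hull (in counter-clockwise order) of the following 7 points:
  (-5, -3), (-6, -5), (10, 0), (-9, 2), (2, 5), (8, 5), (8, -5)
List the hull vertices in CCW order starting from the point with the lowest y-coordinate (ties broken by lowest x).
Hull (CCW) = [(-6, -5), (8, -5), (10, 0), (8, 5), (2, 5), (-9, 2)]

Graham scan procedure:
  1. Find the pivot p₀ = point with lowest y (tie → lowest x): (-6, -5).
  2. Sort the remaining points by polar angle around p₀.
  3. Walk through sorted points, maintaining a stack; pop the top while the last three entries make a non-left turn (cross product ≤ 0).
  4. Final stack is the convex hull in CCW order: (-6, -5), (8, -5), (10, 0), (8, 5), (2, 5), (-9, 2).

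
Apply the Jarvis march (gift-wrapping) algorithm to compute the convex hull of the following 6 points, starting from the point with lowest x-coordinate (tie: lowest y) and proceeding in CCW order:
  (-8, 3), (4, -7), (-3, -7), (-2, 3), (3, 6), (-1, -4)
Hull (CCW) = [(-8, 3), (-3, -7), (4, -7), (3, 6)]

Jarvis march: at each step, from the current hull vertex p, select the next vertex q as the point such that every other point lies strictly to the left of (or on) the directed line p → q. (Equivalently: for every other point r, the cross product (q − p) × (r − p) ≥ 0.)
Starting point (lowest x, tie lowest y): (-8, 3). Wrap until returning to start. Resulting hull: (-8, 3), (-3, -7), (4, -7), (3, 6).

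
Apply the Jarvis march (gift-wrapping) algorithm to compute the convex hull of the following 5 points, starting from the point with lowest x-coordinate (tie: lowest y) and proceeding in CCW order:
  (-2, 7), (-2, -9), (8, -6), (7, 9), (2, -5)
Hull (CCW) = [(-2, -9), (8, -6), (7, 9), (-2, 7)]

Jarvis march: at each step, from the current hull vertex p, select the next vertex q as the point such that every other point lies strictly to the left of (or on) the directed line p → q. (Equivalently: for every other point r, the cross product (q − p) × (r − p) ≥ 0.)
Starting point (lowest x, tie lowest y): (-2, -9). Wrap until returning to start. Resulting hull: (-2, -9), (8, -6), (7, 9), (-2, 7).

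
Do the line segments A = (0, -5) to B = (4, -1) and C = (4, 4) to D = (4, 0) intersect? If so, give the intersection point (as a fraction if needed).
No (intersection of containing lines falls outside at least one segment)

Parametrize and solve: t = 1, s = 5/4. At least one of these is outside [0, 1], so the segments do not intersect.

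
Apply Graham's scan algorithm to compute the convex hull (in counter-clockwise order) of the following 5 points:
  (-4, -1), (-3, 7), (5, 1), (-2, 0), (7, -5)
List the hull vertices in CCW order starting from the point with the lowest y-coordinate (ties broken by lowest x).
Hull (CCW) = [(7, -5), (5, 1), (-3, 7), (-4, -1)]

Graham scan procedure:
  1. Find the pivot p₀ = point with lowest y (tie → lowest x): (7, -5).
  2. Sort the remaining points by polar angle around p₀.
  3. Walk through sorted points, maintaining a stack; pop the top while the last three entries make a non-left turn (cross product ≤ 0).
  4. Final stack is the convex hull in CCW order: (7, -5), (5, 1), (-3, 7), (-4, -1).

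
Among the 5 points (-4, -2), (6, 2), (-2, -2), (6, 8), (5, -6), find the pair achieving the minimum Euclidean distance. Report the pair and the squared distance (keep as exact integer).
Pair = ((-4, -2), (-2, -2)); squared distance = 4

Compute all C(5, 2) = 10 pairwise squared distances (x_i − x_j)² + (y_i − y_j)². The minimum is 4, attained by the pair ((-4, -2), (-2, -2)).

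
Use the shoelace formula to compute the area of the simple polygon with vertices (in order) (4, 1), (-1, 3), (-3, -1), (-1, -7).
Area = 35

Shoelace formula: Area = (1/2) |Σ_i (x_i · y_{i+1} − x_{i+1} · y_i)| (indices mod n). Compute each cross term:
  (4)(3) − (-1)(1) = 13
  (-1)(-1) − (-3)(3) = 10
  (-3)(-7) − (-1)(-1) = 20
  (-1)(1) − (4)(-7) = 27
Sum = 70, so (signed) Area = 70/2 = 35, |Area| = 35.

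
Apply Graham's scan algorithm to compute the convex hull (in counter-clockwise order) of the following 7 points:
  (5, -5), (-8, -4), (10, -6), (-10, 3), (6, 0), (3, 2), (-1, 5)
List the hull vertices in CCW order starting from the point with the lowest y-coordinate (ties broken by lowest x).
Hull (CCW) = [(10, -6), (6, 0), (-1, 5), (-10, 3), (-8, -4)]

Graham scan procedure:
  1. Find the pivot p₀ = point with lowest y (tie → lowest x): (10, -6).
  2. Sort the remaining points by polar angle around p₀.
  3. Walk through sorted points, maintaining a stack; pop the top while the last three entries make a non-left turn (cross product ≤ 0).
  4. Final stack is the convex hull in CCW order: (10, -6), (6, 0), (-1, 5), (-10, 3), (-8, -4).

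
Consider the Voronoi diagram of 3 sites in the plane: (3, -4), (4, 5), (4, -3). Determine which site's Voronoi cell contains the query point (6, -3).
Nearest site = (4, -3)

The Voronoi cell of site s contains exactly those query points closer to s than to any other site. Compute squared distances from q = (6, -3) to each site:
  (4 − 6)² + (-3 − -3)² = 4
  (3 − 6)² + (-4 − -3)² = 10
  (4 − 6)² + (5 − -3)² = 68
Minimum is attained by (4, -3), so q lies in its Voronoi cell.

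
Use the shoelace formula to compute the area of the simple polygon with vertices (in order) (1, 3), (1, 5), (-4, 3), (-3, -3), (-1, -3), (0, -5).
Area = 31

Shoelace formula: Area = (1/2) |Σ_i (x_i · y_{i+1} − x_{i+1} · y_i)| (indices mod n). Compute each cross term:
  (1)(5) − (1)(3) = 2
  (1)(3) − (-4)(5) = 23
  (-4)(-3) − (-3)(3) = 21
  (-3)(-3) − (-1)(-3) = 6
  (-1)(-5) − (0)(-3) = 5
  (0)(3) − (1)(-5) = 5
Sum = 62, so (signed) Area = 62/2 = 31, |Area| = 31.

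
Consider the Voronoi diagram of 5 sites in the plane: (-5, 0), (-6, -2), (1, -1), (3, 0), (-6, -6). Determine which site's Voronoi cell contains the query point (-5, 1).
Nearest site = (-5, 0)

The Voronoi cell of site s contains exactly those query points closer to s than to any other site. Compute squared distances from q = (-5, 1) to each site:
  (-5 − -5)² + (0 − 1)² = 1
  (-6 − -5)² + (-2 − 1)² = 10
  (1 − -5)² + (-1 − 1)² = 40
  (-6 − -5)² + (-6 − 1)² = 50
  (3 − -5)² + (0 − 1)² = 65
Minimum is attained by (-5, 0), so q lies in its Voronoi cell.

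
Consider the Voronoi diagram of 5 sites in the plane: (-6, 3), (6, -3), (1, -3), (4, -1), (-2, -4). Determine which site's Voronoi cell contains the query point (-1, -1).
Nearest site = (1, -3)

The Voronoi cell of site s contains exactly those query points closer to s than to any other site. Compute squared distances from q = (-1, -1) to each site:
  (1 − -1)² + (-3 − -1)² = 8
  (-2 − -1)² + (-4 − -1)² = 10
  (4 − -1)² + (-1 − -1)² = 25
  (-6 − -1)² + (3 − -1)² = 41
  (6 − -1)² + (-3 − -1)² = 53
Minimum is attained by (1, -3), so q lies in its Voronoi cell.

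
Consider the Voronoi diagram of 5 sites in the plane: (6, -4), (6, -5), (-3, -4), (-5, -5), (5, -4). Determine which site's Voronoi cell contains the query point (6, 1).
Nearest site = (6, -4)

The Voronoi cell of site s contains exactly those query points closer to s than to any other site. Compute squared distances from q = (6, 1) to each site:
  (6 − 6)² + (-4 − 1)² = 25
  (5 − 6)² + (-4 − 1)² = 26
  (6 − 6)² + (-5 − 1)² = 36
  (-3 − 6)² + (-4 − 1)² = 106
  (-5 − 6)² + (-5 − 1)² = 157
Minimum is attained by (6, -4), so q lies in its Voronoi cell.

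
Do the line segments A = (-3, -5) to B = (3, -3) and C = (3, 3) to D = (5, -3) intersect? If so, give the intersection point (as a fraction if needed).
No (intersection of containing lines falls outside at least one segment)

Parametrize and solve: t = 13/10, s = 9/10. At least one of these is outside [0, 1], so the segments do not intersect.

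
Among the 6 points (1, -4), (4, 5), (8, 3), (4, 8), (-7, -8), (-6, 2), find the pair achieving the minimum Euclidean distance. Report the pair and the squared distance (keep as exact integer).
Pair = ((4, 5), (4, 8)); squared distance = 9

Compute all C(6, 2) = 15 pairwise squared distances (x_i − x_j)² + (y_i − y_j)². The minimum is 9, attained by the pair ((4, 5), (4, 8)).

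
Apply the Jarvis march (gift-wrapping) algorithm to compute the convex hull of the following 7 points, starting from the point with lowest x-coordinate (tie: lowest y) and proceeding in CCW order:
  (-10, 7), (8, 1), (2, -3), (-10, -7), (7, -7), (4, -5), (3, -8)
Hull (CCW) = [(-10, -7), (3, -8), (7, -7), (8, 1), (-10, 7)]

Jarvis march: at each step, from the current hull vertex p, select the next vertex q as the point such that every other point lies strictly to the left of (or on) the directed line p → q. (Equivalently: for every other point r, the cross product (q − p) × (r − p) ≥ 0.)
Starting point (lowest x, tie lowest y): (-10, -7). Wrap until returning to start. Resulting hull: (-10, -7), (3, -8), (7, -7), (8, 1), (-10, 7).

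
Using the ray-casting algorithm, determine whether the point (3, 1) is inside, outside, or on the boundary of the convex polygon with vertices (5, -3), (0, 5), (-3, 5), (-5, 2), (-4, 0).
The point (3, 1) lies strictly outside the polygon

Cast a horizontal ray to the right from the query point and count how many polygon edges it crosses (each edge strictly once or zero times, handled with the usual half-open convention). 
Parity of crossings → even ⇒ outside.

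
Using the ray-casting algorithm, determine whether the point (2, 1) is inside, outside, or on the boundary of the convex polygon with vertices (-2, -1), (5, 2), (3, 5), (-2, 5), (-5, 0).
The point (2, 1) lies strictly inside the polygon

Cast a horizontal ray to the right from the query point and count how many polygon edges it crosses (each edge strictly once or zero times, handled with the usual half-open convention). 
Parity of crossings → odd ⇒ inside.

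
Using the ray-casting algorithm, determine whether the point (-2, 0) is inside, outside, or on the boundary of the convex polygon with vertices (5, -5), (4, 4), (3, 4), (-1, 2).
The point (-2, 0) lies strictly outside the polygon

Cast a horizontal ray to the right from the query point and count how many polygon edges it crosses (each edge strictly once or zero times, handled with the usual half-open convention). 
Parity of crossings → even ⇒ outside.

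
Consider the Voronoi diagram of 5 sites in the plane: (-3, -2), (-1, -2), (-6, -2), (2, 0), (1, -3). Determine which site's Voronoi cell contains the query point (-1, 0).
Nearest site = (-1, -2)

The Voronoi cell of site s contains exactly those query points closer to s than to any other site. Compute squared distances from q = (-1, 0) to each site:
  (-1 − -1)² + (-2 − 0)² = 4
  (-3 − -1)² + (-2 − 0)² = 8
  (2 − -1)² + (0 − 0)² = 9
  (1 − -1)² + (-3 − 0)² = 13
  (-6 − -1)² + (-2 − 0)² = 29
Minimum is attained by (-1, -2), so q lies in its Voronoi cell.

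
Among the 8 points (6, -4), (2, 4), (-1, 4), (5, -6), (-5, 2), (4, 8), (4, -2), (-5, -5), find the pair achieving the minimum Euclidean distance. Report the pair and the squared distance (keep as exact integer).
Pair = ((6, -4), (5, -6)); squared distance = 5

Compute all C(8, 2) = 28 pairwise squared distances (x_i − x_j)² + (y_i − y_j)². The minimum is 5, attained by the pair ((6, -4), (5, -6)).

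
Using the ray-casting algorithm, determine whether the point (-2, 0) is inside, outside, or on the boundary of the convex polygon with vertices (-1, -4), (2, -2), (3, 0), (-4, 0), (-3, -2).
The point (-2, 0) lies on the polygon boundary

Boundary check: the query satisfies the collinearity and bounding-box conditions for some polygon edge, so it lies exactly on the boundary.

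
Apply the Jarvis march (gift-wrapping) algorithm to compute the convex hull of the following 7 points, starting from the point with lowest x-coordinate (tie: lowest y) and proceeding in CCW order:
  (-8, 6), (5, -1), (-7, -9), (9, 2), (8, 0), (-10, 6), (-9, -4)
Hull (CCW) = [(-10, 6), (-9, -4), (-7, -9), (8, 0), (9, 2), (-8, 6)]

Jarvis march: at each step, from the current hull vertex p, select the next vertex q as the point such that every other point lies strictly to the left of (or on) the directed line p → q. (Equivalently: for every other point r, the cross product (q − p) × (r − p) ≥ 0.)
Starting point (lowest x, tie lowest y): (-10, 6). Wrap until returning to start. Resulting hull: (-10, 6), (-9, -4), (-7, -9), (8, 0), (9, 2), (-8, 6).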